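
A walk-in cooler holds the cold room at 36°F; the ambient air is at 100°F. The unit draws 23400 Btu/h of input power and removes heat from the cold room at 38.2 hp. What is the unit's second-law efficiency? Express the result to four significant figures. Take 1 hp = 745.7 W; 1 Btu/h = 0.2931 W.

Converting, Q̇_C = 38.20 hp = 97190 Btu/h, so COP_actual = Q̇_C/Ẇ = 97190/23400 = 4.153.
In absolute terms T_C = 275.37 K and T_H = 310.93 K, so ΔT = 35.56 K.
COP_Carnot = T_C/ΔT = 275.37/35.56 = 7.745.
η_II = COP_actual/COP_Carnot = 4.153/7.745 = 0.5363.

0.5363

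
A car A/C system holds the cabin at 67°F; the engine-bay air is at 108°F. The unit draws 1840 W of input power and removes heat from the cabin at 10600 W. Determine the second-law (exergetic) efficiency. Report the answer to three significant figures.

COP_actual = Q̇_C/Ẇ = 10600/1840 = 5.761.
In absolute terms T_C = 292.59 K and T_H = 315.37 K, so ΔT = 22.78 K.
COP_Carnot = T_C/ΔT = 292.59/22.78 = 12.85.
η_II = COP_actual/COP_Carnot = 5.761/12.85 = 0.4485.

0.448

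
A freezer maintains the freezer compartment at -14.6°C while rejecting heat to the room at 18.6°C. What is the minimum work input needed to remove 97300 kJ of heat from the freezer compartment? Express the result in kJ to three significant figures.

12500 kJ

In absolute terms T_C = 258.55 K and T_H = 291.75 K, so ΔT = 33.20 K.
The reversible limit is COP_R = T_C/ΔT = 7.788, so W_min = Q_C/COP = Q_C·ΔT/T_C.
W_min = 97300 × 33.20/258.55 = 12490 kJ.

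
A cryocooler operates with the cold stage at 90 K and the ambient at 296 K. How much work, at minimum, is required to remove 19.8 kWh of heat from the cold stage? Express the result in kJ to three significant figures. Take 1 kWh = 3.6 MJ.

163000 kJ

The reservoir spacing is ΔT = 296 − 90 = 206.0 K.
The reversible limit is COP_R = T_C/ΔT = 0.4369, so W_min = Q_C/COP = Q_C·ΔT/T_C.
W_min = 19.80 × 206.0/90.00 = 45.32 kWh = 163200 kJ.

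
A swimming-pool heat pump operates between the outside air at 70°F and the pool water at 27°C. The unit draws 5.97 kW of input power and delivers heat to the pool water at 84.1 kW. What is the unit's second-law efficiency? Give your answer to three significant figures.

0.276

COP_actual = Q̇_H/Ẇ = 84.10/5.970 = 14.09.
In absolute terms T_C = 294.26 K and T_H = 300.15 K, so ΔT = 5.889 K.
COP_Carnot = T_H/ΔT = 300.15/5.889 = 50.97.
η_II = COP_actual/COP_Carnot = 14.09/50.97 = 0.2764.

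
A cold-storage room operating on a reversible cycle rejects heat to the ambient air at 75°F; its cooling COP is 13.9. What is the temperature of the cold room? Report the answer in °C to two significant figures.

For a Carnot refrigerator COP_R = T_C/(T_H − T_C), so T_C = COP·T_H/(1 + COP).
With T_H = 297.04 K, T_C = 13.9 × 297.04/14.90 = 277.10 K.
Converting, 277.10 K = 3.95°C.

4.0 °C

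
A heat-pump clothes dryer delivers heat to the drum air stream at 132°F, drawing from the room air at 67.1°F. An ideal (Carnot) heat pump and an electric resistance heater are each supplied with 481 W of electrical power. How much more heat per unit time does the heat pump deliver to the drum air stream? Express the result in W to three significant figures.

In absolute terms T_C = 292.65 K and T_H = 328.71 K, so ΔT = 36.06 K.
COP_Carnot = T_H/ΔT = 328.71/36.06 = 9.117.
The heat pump delivers Q̇_H = COP × Ẇ = 4385 W; the resistance heater delivers Ẇ = 481.0 W.
Extra = (COP − 1)·Ẇ = 3904 W.

3900 W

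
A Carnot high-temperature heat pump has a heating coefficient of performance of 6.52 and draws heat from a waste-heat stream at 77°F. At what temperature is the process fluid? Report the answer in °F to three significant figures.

174 °F

COP_HP = T_H/(T_H − T_C) rearranges to T_H = COP·T_C/(COP − 1).
With T_C = 298.15 K, T_H = 6.52 × 298.15/5.520 = 352.16 K.
Converting, 352.16 K = 174.22°F.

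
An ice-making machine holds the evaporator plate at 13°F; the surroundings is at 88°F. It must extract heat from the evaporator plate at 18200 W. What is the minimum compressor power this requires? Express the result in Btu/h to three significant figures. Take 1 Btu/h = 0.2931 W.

In absolute terms T_C = 262.59 K and T_H = 304.26 K, so ΔT = 41.67 K.
COP_Carnot = T_C/ΔT = 262.59/41.67 = 6.302.
Ẇ_min = Q̇/COP_Carnot = 18200/6.302 = 2888 W = 9853 Btu/h.

9850 Btu/h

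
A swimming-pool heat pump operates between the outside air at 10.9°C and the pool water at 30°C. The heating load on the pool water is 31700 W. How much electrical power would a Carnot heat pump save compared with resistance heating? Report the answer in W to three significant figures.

In absolute terms T_C = 284.05 K and T_H = 303.15 K, so ΔT = 19.10 K.
COP_Carnot = T_H/ΔT = 303.15/19.10 = 15.87.
Resistance heating needs Ẇ_res = Q̇_H = 31700 W; the reversible heat pump needs only Ẇ_hp = Q̇_H/COP = 1997 W.
Saving = 31700 − 1997 = 29700 W.

29700 W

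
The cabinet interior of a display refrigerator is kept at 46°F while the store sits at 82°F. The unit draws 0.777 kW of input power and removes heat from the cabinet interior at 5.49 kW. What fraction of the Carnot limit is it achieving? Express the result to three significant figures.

COP_actual = Q̇_C/Ẇ = 5.490/0.7770 = 7.066.
In absolute terms T_C = 280.93 K and T_H = 300.93 K, so ΔT = 20.00 K.
COP_Carnot = T_C/ΔT = 280.93/20.00 = 14.05.
η_II = COP_actual/COP_Carnot = 7.066/14.05 = 0.5030.

0.503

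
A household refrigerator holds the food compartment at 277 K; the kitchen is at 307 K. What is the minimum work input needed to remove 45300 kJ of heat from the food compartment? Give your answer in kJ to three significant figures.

The reservoir spacing is ΔT = 307 − 277 = 30.00 K.
The reversible limit is COP_R = T_C/ΔT = 9.233, so W_min = Q_C/COP = Q_C·ΔT/T_C.
W_min = 45300 × 30.00/277.00 = 4906 kJ.

4910 kJ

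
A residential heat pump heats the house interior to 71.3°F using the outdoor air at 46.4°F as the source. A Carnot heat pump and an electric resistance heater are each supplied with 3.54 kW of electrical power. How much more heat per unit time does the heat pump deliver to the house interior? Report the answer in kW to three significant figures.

71.9 kW

In absolute terms T_C = 281.15 K and T_H = 294.98 K, so ΔT = 13.83 K.
COP_Carnot = T_H/ΔT = 294.98/13.83 = 21.32.
The heat pump delivers Q̇_H = COP × Ẇ = 75.49 kW; the resistance heater delivers Ẇ = 3.540 kW.
Extra = (COP − 1)·Ẇ = 71.95 kW.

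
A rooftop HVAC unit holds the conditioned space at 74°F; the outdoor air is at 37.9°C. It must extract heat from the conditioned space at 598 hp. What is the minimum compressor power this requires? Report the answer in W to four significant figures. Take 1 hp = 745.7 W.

In absolute terms T_C = 296.48 K and T_H = 311.05 K, so ΔT = 14.57 K.
COP_Carnot = T_C/ΔT = 296.48/14.57 = 20.35.
Ẇ_min = Q̇/COP_Carnot = 598.0/20.35 = 29.38 hp = 21910 W.

21910 W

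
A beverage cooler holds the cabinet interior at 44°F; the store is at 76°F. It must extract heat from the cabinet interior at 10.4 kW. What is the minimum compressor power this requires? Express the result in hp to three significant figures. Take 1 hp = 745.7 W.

In absolute terms T_C = 279.82 K and T_H = 297.59 K, so ΔT = 17.78 K.
COP_Carnot = T_C/ΔT = 279.82/17.78 = 15.74.
Ẇ_min = Q̇/COP_Carnot = 10.40/15.74 = 0.6608 kW = 0.8861 hp.

0.886 hp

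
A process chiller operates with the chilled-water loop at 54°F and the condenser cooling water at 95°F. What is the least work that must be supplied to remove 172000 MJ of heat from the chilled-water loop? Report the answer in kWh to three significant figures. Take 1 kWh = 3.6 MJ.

3810 kWh

In absolute terms T_C = 285.37 K and T_H = 308.15 K, so ΔT = 22.78 K.
The reversible limit is COP_R = T_C/ΔT = 12.53, so W_min = Q_C/COP = Q_C·ΔT/T_C.
W_min = 172000 × 22.78/285.37 = 13730 MJ = 3814 kWh.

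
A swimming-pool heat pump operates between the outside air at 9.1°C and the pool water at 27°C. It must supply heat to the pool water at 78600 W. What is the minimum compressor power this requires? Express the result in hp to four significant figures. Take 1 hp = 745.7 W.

In absolute terms T_C = 282.25 K and T_H = 300.15 K, so ΔT = 17.90 K.
COP_Carnot = T_H/ΔT = 300.15/17.90 = 16.77.
Ẇ_min = Q̇/COP_Carnot = 78600/16.77 = 4687 W = 6.286 hp.

6.286 hp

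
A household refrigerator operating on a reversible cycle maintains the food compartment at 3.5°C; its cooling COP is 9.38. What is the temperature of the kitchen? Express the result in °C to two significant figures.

33 °C

COP_R = T_C/(T_H − T_C) gives T_H − T_C = T_C/COP.
With T_C = 276.65 K, T_H = 276.65 × (1 + 1/9.38) = 306.14 K.
Converting, 306.14 K = 32.99°C.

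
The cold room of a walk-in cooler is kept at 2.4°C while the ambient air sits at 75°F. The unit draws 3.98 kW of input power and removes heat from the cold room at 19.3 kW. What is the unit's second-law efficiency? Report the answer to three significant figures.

COP_actual = Q̇_C/Ẇ = 19.30/3.980 = 4.849.
In absolute terms T_C = 275.55 K and T_H = 297.04 K, so ΔT = 21.49 K.
COP_Carnot = T_C/ΔT = 275.55/21.49 = 12.82.
η_II = COP_actual/COP_Carnot = 4.849/12.82 = 0.3782.

0.378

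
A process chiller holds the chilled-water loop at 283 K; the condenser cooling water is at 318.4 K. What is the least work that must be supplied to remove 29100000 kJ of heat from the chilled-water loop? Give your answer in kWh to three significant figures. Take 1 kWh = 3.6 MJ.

1010 kWh

The reservoir spacing is ΔT = 318.4 − 283 = 35.40 K.
The reversible limit is COP_R = T_C/ΔT = 7.994, so W_min = Q_C/COP = Q_C·ΔT/T_C.
W_min = 29100000 × 35.40/283.00 = 3640000 kJ = 1011 kWh.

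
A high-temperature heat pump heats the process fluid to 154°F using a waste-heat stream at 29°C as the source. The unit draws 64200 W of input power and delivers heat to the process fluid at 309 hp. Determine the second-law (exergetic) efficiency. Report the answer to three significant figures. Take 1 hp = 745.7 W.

0.408

Converting, Q̇_H = 309.0 hp = 230400 W, so COP_actual = Q̇_H/Ẇ = 230400/64200 = 3.589.
In absolute terms T_C = 302.15 K and T_H = 340.93 K, so ΔT = 38.78 K.
COP_Carnot = T_H/ΔT = 340.93/38.78 = 8.792.
η_II = COP_actual/COP_Carnot = 3.589/8.792 = 0.4082.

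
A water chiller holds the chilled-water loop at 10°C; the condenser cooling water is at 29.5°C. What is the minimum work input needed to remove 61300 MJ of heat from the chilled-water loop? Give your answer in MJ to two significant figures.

In absolute terms T_C = 283.15 K and T_H = 302.65 K, so ΔT = 19.50 K.
The reversible limit is COP_R = T_C/ΔT = 14.52, so W_min = Q_C/COP = Q_C·ΔT/T_C.
W_min = 61300 × 19.50/283.15 = 4222 MJ.

4200 MJ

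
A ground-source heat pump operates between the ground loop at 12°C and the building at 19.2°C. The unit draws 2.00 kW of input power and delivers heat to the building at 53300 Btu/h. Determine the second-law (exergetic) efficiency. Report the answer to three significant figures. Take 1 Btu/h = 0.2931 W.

Converting, Q̇_H = 53300 Btu/h = 15.62 kW, so COP_actual = Q̇_H/Ẇ = 15.62/2.000 = 7.811.
In absolute terms T_C = 285.15 K and T_H = 292.35 K, so ΔT = 7.200 K.
COP_Carnot = T_H/ΔT = 292.35/7.200 = 40.60.
η_II = COP_actual/COP_Carnot = 7.811/40.60 = 0.1924.

0.192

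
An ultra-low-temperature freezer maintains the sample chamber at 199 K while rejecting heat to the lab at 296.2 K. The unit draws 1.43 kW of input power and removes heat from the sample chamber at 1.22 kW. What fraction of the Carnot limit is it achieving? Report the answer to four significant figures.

0.4167

COP_actual = Q̇_C/Ẇ = 1.220/1.430 = 0.8531.
The reservoir spacing is ΔT = 296.2 − 199 = 97.20 K.
COP_Carnot = T_C/ΔT = 199.00/97.20 = 2.047.
η_II = COP_actual/COP_Carnot = 0.8531/2.047 = 0.4167.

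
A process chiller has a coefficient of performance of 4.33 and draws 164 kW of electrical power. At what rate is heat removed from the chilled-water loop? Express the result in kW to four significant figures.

710.1 kW

Q̇_C = COP × Ẇ = 4.33 × 164.0 = 710.1 kW.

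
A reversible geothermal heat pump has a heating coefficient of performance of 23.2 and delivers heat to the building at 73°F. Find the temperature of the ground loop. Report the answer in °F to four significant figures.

COP_HP = T_H/(T_H − T_C) gives T_H − T_C = T_H/COP.
With T_H = 295.93 K, T_C = 295.93 × (1 − 1/23.2) = 283.17 K.
Converting, 283.17 K = 50.04°F.

50.04 °F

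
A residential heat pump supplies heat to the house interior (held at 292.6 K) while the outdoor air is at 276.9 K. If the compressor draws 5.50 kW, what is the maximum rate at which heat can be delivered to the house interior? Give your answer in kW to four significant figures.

102.5 kW

The reservoir spacing is ΔT = 292.6 − 276.9 = 15.70 K.
COP_Carnot = T_H/ΔT = 292.60/15.70 = 18.64.
Q̇_max = COP_Carnot × Ẇ = 18.64 × 5.500 kW = 102.5 kW.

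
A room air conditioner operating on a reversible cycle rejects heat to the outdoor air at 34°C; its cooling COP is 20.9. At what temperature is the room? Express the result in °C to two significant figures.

20 °C

For a Carnot refrigerator COP_R = T_C/(T_H − T_C), so T_C = COP·T_H/(1 + COP).
With T_H = 307.15 K, T_C = 20.9 × 307.15/21.90 = 293.12 K.
Converting, 293.12 K = 19.97°C.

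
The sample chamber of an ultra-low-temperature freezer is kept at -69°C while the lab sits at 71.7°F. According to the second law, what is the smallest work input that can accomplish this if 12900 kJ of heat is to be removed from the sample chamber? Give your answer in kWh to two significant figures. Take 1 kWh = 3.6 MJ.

1.6 kWh

In absolute terms T_C = 204.15 K and T_H = 295.21 K, so ΔT = 91.06 K.
The reversible limit is COP_R = T_C/ΔT = 2.242, so W_min = Q_C/COP = Q_C·ΔT/T_C.
W_min = 12900 × 91.06/204.15 = 5754 kJ = 1.598 kWh.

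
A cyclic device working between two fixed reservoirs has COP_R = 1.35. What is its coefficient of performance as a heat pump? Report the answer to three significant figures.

The first law on one cycle gives Q_H = Q_C + W, so Q_H/W = Q_C/W + 1.
COP_HP = COP_R + 1 = 1.35 + 1 = 2.35.

2.35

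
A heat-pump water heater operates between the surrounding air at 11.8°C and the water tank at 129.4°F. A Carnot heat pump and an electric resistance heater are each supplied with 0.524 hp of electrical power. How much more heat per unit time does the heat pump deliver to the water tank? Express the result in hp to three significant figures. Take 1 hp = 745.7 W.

In absolute terms T_C = 284.95 K and T_H = 327.26 K, so ΔT = 42.31 K.
COP_Carnot = T_H/ΔT = 327.26/42.31 = 7.735.
The heat pump delivers Q̇_H = COP × Ẇ = 4.053 hp; the resistance heater delivers Ẇ = 0.5240 hp.
Extra = (COP − 1)·Ẇ = 3.529 hp.

3.53 hp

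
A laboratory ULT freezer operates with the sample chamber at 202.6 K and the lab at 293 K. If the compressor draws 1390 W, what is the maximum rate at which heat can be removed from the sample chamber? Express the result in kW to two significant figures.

3.1 kW

The reservoir spacing is ΔT = 293 − 202.6 = 90.40 K.
COP_Carnot = T_C/ΔT = 202.60/90.40 = 2.241.
Q̇_max = COP_Carnot × Ẇ = 2.241 × 1390 W = 3115 W = 3.115 kW.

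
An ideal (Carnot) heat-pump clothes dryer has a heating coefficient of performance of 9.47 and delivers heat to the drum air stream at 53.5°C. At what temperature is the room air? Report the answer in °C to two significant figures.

19 °C

COP_HP = T_H/(T_H − T_C) gives T_H − T_C = T_H/COP.
With T_H = 326.65 K, T_C = 326.65 × (1 − 1/9.47) = 292.16 K.
Converting, 292.16 K = 19.01°C.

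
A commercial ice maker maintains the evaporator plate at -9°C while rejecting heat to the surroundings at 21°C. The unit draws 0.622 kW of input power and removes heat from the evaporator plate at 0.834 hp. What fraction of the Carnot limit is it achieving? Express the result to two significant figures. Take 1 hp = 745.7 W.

0.11

Converting, Q̇_C = 0.8340 hp = 0.6219 kW, so COP_actual = Q̇_C/Ẇ = 0.6219/0.6220 = 0.9999.
In absolute terms T_C = 264.15 K and T_H = 294.15 K, so ΔT = 30.00 K.
COP_Carnot = T_C/ΔT = 264.15/30.00 = 8.805.
η_II = COP_actual/COP_Carnot = 0.9999/8.805 = 0.1136.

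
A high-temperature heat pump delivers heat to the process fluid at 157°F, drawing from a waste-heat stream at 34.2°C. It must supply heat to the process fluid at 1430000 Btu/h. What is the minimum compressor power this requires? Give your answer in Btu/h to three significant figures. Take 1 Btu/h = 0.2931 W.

In absolute terms T_C = 307.35 K and T_H = 342.59 K, so ΔT = 35.24 K.
COP_Carnot = T_H/ΔT = 342.59/35.24 = 9.721.
Ẇ_min = Q̇/COP_Carnot = 1430000/9.721 = 147100 Btu/h.

147000 Btu/h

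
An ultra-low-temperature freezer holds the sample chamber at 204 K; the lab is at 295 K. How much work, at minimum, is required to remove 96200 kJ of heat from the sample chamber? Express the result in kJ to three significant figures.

42900 kJ

The reservoir spacing is ΔT = 295 − 204 = 91.00 K.
The reversible limit is COP_R = T_C/ΔT = 2.242, so W_min = Q_C/COP = Q_C·ΔT/T_C.
W_min = 96200 × 91.00/204.00 = 42910 kJ.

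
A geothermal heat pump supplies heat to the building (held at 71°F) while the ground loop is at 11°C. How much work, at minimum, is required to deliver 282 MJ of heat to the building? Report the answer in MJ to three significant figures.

In absolute terms T_C = 284.15 K and T_H = 294.82 K, so ΔT = 10.67 K.
The reversible limit is COP_HP = T_H/ΔT = 27.64, so W_min = Q_H/COP = Q_H·ΔT/T_H.
W_min = 282.0 × 10.67/294.82 = 10.20 MJ.

10.2 MJ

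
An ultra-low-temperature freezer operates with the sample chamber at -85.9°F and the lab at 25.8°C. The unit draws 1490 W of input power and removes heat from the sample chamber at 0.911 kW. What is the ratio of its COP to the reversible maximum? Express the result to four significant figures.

0.2688

Converting, Q̇_C = 0.9110 kW = 911.0 W, so COP_actual = Q̇_C/Ẇ = 911.0/1490 = 0.6114.
In absolute terms T_C = 207.65 K and T_H = 298.95 K, so ΔT = 91.30 K.
COP_Carnot = T_C/ΔT = 207.65/91.30 = 2.274.
η_II = COP_actual/COP_Carnot = 0.6114/2.274 = 0.2688.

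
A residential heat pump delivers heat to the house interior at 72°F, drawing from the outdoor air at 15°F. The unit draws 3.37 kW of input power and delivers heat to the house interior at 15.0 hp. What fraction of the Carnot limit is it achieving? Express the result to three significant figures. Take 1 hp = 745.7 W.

Converting, Q̇_H = 15.00 hp = 11.19 kW, so COP_actual = Q̇_H/Ẇ = 11.19/3.370 = 3.319.
In absolute terms T_C = 263.71 K and T_H = 295.37 K, so ΔT = 31.67 K.
COP_Carnot = T_H/ΔT = 295.37/31.67 = 9.328.
η_II = COP_actual/COP_Carnot = 3.319/9.328 = 0.3558.

0.356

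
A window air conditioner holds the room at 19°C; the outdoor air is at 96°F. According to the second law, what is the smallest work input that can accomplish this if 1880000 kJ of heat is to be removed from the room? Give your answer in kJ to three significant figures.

In absolute terms T_C = 292.15 K and T_H = 308.71 K, so ΔT = 16.56 K.
The reversible limit is COP_R = T_C/ΔT = 17.65, so W_min = Q_C/COP = Q_C·ΔT/T_C.
W_min = 1880000 × 16.56/292.15 = 106500 kJ.

107000 kJ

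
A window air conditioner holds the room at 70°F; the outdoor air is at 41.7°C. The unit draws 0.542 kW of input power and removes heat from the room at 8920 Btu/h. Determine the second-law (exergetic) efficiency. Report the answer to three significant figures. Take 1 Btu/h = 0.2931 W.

0.338

Converting, Q̇_C = 8920 Btu/h = 2.614 kW, so COP_actual = Q̇_C/Ẇ = 2.614/0.5420 = 4.824.
In absolute terms T_C = 294.26 K and T_H = 314.85 K, so ΔT = 20.59 K.
COP_Carnot = T_C/ΔT = 294.26/20.59 = 14.29.
η_II = COP_actual/COP_Carnot = 4.824/14.29 = 0.3375.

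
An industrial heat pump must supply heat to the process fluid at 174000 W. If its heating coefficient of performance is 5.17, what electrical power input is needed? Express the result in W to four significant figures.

Ẇ = Q̇_H/COP_HP = 174000/5.17 = 33660 W.

33660 W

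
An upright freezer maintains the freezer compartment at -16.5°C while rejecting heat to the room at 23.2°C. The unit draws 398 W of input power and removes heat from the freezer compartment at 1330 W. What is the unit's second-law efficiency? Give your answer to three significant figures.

0.517

COP_actual = Q̇_C/Ẇ = 1330/398.0 = 3.342.
In absolute terms T_C = 256.65 K and T_H = 296.35 K, so ΔT = 39.70 K.
COP_Carnot = T_C/ΔT = 256.65/39.70 = 6.465.
η_II = COP_actual/COP_Carnot = 3.342/6.465 = 0.5169.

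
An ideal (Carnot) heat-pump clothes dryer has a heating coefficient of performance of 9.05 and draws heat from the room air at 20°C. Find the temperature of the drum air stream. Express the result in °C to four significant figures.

56.42 °C

COP_HP = T_H/(T_H − T_C) rearranges to T_H = COP·T_C/(COP − 1).
With T_C = 293.15 K, T_H = 9.05 × 293.15/8.050 = 329.57 K.
Converting, 329.57 K = 56.42°C.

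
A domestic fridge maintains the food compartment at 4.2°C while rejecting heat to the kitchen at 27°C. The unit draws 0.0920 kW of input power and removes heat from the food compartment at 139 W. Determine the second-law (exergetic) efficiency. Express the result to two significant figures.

Converting, Q̇_C = 139.0 W = 0.1390 kW, so COP_actual = Q̇_C/Ẇ = 0.1390/0.09200 = 1.511.
In absolute terms T_C = 277.35 K and T_H = 300.15 K, so ΔT = 22.80 K.
COP_Carnot = T_C/ΔT = 277.35/22.80 = 12.16.
η_II = COP_actual/COP_Carnot = 1.511/12.16 = 0.1242.

0.12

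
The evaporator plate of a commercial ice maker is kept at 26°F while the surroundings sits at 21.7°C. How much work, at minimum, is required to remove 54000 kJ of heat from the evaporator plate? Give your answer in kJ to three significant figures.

In absolute terms T_C = 269.82 K and T_H = 294.85 K, so ΔT = 25.03 K.
The reversible limit is COP_R = T_C/ΔT = 10.78, so W_min = Q_C/COP = Q_C·ΔT/T_C.
W_min = 54000 × 25.03/269.82 = 5010 kJ.

5010 kJ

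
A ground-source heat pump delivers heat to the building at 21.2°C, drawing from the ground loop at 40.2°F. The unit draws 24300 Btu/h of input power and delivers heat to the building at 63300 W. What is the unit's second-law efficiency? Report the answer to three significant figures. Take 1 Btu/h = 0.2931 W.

Converting, Q̇_H = 63300 W = 216000 Btu/h, so COP_actual = Q̇_H/Ẇ = 216000/24300 = 8.888.
In absolute terms T_C = 277.71 K and T_H = 294.35 K, so ΔT = 16.64 K.
COP_Carnot = T_H/ΔT = 294.35/16.64 = 17.68.
η_II = COP_actual/COP_Carnot = 8.888/17.68 = 0.5026.

0.503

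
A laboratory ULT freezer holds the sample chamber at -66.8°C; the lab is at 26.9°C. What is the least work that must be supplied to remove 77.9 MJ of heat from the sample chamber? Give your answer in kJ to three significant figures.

In absolute terms T_C = 206.35 K and T_H = 300.05 K, so ΔT = 93.70 K.
The reversible limit is COP_R = T_C/ΔT = 2.202, so W_min = Q_C/COP = Q_C·ΔT/T_C.
W_min = 77.90 × 93.70/206.35 = 35.37 MJ = 35370 kJ.

35400 kJ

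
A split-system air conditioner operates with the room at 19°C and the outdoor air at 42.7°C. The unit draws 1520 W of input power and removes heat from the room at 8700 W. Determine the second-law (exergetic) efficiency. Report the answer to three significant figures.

0.464

COP_actual = Q̇_C/Ẇ = 8700/1520 = 5.724.
In absolute terms T_C = 292.15 K and T_H = 315.85 K, so ΔT = 23.70 K.
COP_Carnot = T_C/ΔT = 292.15/23.70 = 12.33.
η_II = COP_actual/COP_Carnot = 5.724/12.33 = 0.4643.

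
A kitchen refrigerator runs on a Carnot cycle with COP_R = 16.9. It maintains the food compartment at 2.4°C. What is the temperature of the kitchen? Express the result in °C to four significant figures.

COP_R = T_C/(T_H − T_C) gives T_H − T_C = T_C/COP.
With T_C = 275.55 K, T_H = 275.55 × (1 + 1/16.9) = 291.85 K.
Converting, 291.85 K = 18.70°C.

18.70 °C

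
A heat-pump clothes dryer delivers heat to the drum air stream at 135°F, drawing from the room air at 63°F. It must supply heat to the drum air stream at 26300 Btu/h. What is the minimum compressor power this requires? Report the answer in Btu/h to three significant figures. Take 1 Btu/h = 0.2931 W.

In absolute terms T_C = 290.37 K and T_H = 330.37 K, so ΔT = 40.00 K.
COP_Carnot = T_H/ΔT = 330.37/40.00 = 8.259.
Ẇ_min = Q̇/COP_Carnot = 26300/8.259 = 3184 Btu/h.

3180 Btu/h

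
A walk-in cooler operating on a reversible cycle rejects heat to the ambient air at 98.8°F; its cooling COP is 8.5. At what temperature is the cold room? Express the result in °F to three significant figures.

For a Carnot refrigerator COP_R = T_C/(T_H − T_C), so T_C = COP·T_H/(1 + COP).
With T_H = 310.26 K, T_C = 8.5 × 310.26/9.500 = 277.60 K.
Converting, 277.60 K = 40.01°F.

40.0 °F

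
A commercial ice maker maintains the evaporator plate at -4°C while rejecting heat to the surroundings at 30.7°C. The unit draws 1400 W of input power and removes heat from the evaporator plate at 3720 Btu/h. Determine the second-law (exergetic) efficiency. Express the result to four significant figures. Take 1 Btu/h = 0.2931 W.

Converting, Q̇_C = 3720 Btu/h = 1090 W, so COP_actual = Q̇_C/Ẇ = 1090/1400 = 0.7788.
In absolute terms T_C = 269.15 K and T_H = 303.85 K, so ΔT = 34.70 K.
COP_Carnot = T_C/ΔT = 269.15/34.70 = 7.756.
η_II = COP_actual/COP_Carnot = 0.7788/7.756 = 0.1004.

0.1004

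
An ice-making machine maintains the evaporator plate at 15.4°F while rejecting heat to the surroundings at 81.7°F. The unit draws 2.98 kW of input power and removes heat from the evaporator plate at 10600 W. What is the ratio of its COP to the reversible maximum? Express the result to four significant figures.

Converting, Q̇_C = 10600 W = 10.60 kW, so COP_actual = Q̇_C/Ẇ = 10.60/2.980 = 3.557.
In absolute terms T_C = 263.93 K and T_H = 300.76 K, so ΔT = 36.83 K.
COP_Carnot = T_C/ΔT = 263.93/36.83 = 7.165.
η_II = COP_actual/COP_Carnot = 3.557/7.165 = 0.4964.

0.4964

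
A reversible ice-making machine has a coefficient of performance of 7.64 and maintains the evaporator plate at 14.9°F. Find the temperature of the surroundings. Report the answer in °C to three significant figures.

COP_R = T_C/(T_H − T_C) gives T_H − T_C = T_C/COP.
With T_C = 263.65 K, T_H = 263.65 × (1 + 1/7.64) = 298.16 K.
Converting, 298.16 K = 25.01°C.

25.0 °C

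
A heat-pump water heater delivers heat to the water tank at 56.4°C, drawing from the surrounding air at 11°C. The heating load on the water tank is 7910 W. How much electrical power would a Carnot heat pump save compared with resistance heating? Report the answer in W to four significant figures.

6820 W

In absolute terms T_C = 284.15 K and T_H = 329.55 K, so ΔT = 45.40 K.
COP_Carnot = T_H/ΔT = 329.55/45.40 = 7.259.
Resistance heating needs Ẇ_res = Q̇_H = 7910 W; the reversible heat pump needs only Ẇ_hp = Q̇_H/COP = 1090 W.
Saving = 7910 − 1090 = 6820 W.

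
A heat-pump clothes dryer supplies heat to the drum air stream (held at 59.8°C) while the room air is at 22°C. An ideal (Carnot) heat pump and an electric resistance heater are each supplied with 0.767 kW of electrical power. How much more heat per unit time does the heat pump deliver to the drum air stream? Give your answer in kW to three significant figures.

In absolute terms T_C = 295.15 K and T_H = 332.95 K, so ΔT = 37.80 K.
COP_Carnot = T_H/ΔT = 332.95/37.80 = 8.808.
The heat pump delivers Q̇_H = COP × Ẇ = 6.756 kW; the resistance heater delivers Ẇ = 0.7670 kW.
Extra = (COP − 1)·Ẇ = 5.989 kW.

5.99 kW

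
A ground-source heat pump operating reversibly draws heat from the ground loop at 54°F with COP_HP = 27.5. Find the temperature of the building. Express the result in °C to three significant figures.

COP_HP = T_H/(T_H − T_C) rearranges to T_H = COP·T_C/(COP − 1).
With T_C = 285.37 K, T_H = 27.5 × 285.37/26.50 = 296.14 K.
Converting, 296.14 K = 22.99°C.

23.0 °C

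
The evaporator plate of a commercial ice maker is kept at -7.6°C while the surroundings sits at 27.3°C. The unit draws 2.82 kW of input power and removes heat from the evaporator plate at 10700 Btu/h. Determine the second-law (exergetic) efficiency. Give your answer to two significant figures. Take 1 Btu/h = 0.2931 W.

Converting, Q̇_C = 10700 Btu/h = 3.136 kW, so COP_actual = Q̇_C/Ẇ = 3.136/2.820 = 1.112.
In absolute terms T_C = 265.55 K and T_H = 300.45 K, so ΔT = 34.90 K.
COP_Carnot = T_C/ΔT = 265.55/34.90 = 7.609.
η_II = COP_actual/COP_Carnot = 1.112/7.609 = 0.1462.

0.15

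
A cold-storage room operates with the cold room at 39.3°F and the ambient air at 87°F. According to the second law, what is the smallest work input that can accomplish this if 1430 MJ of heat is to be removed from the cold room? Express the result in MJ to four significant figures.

136.7 MJ

In absolute terms T_C = 277.21 K and T_H = 303.71 K, so ΔT = 26.50 K.
The reversible limit is COP_R = T_C/ΔT = 10.46, so W_min = Q_C/COP = Q_C·ΔT/T_C.
W_min = 1430 × 26.50/277.21 = 136.7 MJ.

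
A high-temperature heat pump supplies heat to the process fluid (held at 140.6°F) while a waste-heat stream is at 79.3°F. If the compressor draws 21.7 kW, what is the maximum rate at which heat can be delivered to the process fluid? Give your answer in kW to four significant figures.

In absolute terms T_C = 299.43 K and T_H = 333.48 K, so ΔT = 34.06 K.
COP_Carnot = T_H/ΔT = 333.48/34.06 = 9.792.
Q̇_max = COP_Carnot × Ẇ = 9.792 × 21.70 kW = 212.5 kW.

212.5 kW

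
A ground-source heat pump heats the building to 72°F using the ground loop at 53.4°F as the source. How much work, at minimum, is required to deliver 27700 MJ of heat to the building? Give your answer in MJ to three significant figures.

In absolute terms T_C = 285.04 K and T_H = 295.37 K, so ΔT = 10.33 K.
The reversible limit is COP_HP = T_H/ΔT = 28.58, so W_min = Q_H/COP = Q_H·ΔT/T_H.
W_min = 27700 × 10.33/295.37 = 969.1 MJ.

969 MJ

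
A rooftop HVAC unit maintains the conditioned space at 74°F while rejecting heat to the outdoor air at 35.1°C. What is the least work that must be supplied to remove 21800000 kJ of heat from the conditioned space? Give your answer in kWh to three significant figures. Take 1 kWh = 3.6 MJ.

240 kWh

In absolute terms T_C = 296.48 K and T_H = 308.25 K, so ΔT = 11.77 K.
The reversible limit is COP_R = T_C/ΔT = 25.20, so W_min = Q_C/COP = Q_C·ΔT/T_C.
W_min = 21800000 × 11.77/296.48 = 865200 kJ = 240.3 kWh.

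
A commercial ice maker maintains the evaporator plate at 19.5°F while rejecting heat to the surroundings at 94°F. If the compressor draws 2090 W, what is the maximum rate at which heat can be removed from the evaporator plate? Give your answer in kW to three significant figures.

13.4 kW

In absolute terms T_C = 266.21 K and T_H = 307.59 K, so ΔT = 41.39 K.
COP_Carnot = T_C/ΔT = 266.21/41.39 = 6.432.
Q̇_max = COP_Carnot × Ẇ = 6.432 × 2090 W = 13440 W = 13.44 kW.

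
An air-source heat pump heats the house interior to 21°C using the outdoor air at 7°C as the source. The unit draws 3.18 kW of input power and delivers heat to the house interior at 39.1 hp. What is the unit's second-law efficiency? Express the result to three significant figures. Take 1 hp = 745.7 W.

0.436

Converting, Q̇_H = 39.10 hp = 29.16 kW, so COP_actual = Q̇_H/Ẇ = 29.16/3.180 = 9.169.
In absolute terms T_C = 280.15 K and T_H = 294.15 K, so ΔT = 14.00 K.
COP_Carnot = T_H/ΔT = 294.15/14.00 = 21.01.
η_II = COP_actual/COP_Carnot = 9.169/21.01 = 0.4364.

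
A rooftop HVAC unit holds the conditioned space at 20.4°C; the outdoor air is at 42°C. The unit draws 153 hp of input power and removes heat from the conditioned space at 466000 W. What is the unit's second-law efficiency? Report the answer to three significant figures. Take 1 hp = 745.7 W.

0.301

Converting, Q̇_C = 466000 W = 624.9 hp, so COP_actual = Q̇_C/Ẇ = 624.9/153.0 = 4.084.
In absolute terms T_C = 293.55 K and T_H = 315.15 K, so ΔT = 21.60 K.
COP_Carnot = T_C/ΔT = 293.55/21.60 = 13.59.
η_II = COP_actual/COP_Carnot = 4.084/13.59 = 0.3005.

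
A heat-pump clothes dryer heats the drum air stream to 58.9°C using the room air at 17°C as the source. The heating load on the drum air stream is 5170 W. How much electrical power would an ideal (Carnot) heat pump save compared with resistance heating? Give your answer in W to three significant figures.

In absolute terms T_C = 290.15 K and T_H = 332.05 K, so ΔT = 41.90 K.
COP_Carnot = T_H/ΔT = 332.05/41.90 = 7.925.
Resistance heating needs Ẇ_res = Q̇_H = 5170 W; the reversible heat pump needs only Ẇ_hp = Q̇_H/COP = 652.4 W.
Saving = 5170 − 652.4 = 4518 W.

4520 W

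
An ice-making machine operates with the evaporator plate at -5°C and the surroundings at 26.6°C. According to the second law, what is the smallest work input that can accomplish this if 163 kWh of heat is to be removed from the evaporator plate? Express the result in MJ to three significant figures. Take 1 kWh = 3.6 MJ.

69.2 MJ

In absolute terms T_C = 268.15 K and T_H = 299.75 K, so ΔT = 31.60 K.
The reversible limit is COP_R = T_C/ΔT = 8.486, so W_min = Q_C/COP = Q_C·ΔT/T_C.
W_min = 163.0 × 31.60/268.15 = 19.21 kWh = 69.15 MJ.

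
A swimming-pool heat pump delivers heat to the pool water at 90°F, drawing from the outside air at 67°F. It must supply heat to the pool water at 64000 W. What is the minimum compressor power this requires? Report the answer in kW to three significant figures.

In absolute terms T_C = 292.59 K and T_H = 305.37 K, so ΔT = 12.78 K.
COP_Carnot = T_H/ΔT = 305.37/12.78 = 23.90.
Ẇ_min = Q̇/COP_Carnot = 64000/23.90 = 2678 W = 2.678 kW.

2.68 kW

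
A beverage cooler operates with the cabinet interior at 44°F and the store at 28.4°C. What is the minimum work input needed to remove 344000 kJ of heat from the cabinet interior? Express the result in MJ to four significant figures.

In absolute terms T_C = 279.82 K and T_H = 301.55 K, so ΔT = 21.73 K.
The reversible limit is COP_R = T_C/ΔT = 12.88, so W_min = Q_C/COP = Q_C·ΔT/T_C.
W_min = 344000 × 21.73/279.82 = 26720 kJ = 26.72 MJ.

26.72 MJ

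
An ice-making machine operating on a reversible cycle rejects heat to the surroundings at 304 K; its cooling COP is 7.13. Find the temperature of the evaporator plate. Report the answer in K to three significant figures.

267 K

For a Carnot refrigerator COP_R = T_C/(T_H − T_C), so T_C = COP·T_H/(1 + COP).
With T_H = 304.00 K, T_C = 7.13 × 304.00/8.130 = 266.61 K.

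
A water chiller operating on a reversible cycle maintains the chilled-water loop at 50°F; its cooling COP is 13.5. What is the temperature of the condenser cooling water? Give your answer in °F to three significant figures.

COP_R = T_C/(T_H − T_C) gives T_H − T_C = T_C/COP.
With T_C = 283.15 K, T_H = 283.15 × (1 + 1/13.5) = 304.12 K.
Converting, 304.12 K = 87.75°F.

87.8 °F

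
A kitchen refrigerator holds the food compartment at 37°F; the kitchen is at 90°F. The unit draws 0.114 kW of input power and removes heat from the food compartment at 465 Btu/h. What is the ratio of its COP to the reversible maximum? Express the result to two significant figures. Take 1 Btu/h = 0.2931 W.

Converting, Q̇_C = 465.0 Btu/h = 0.1363 kW, so COP_actual = Q̇_C/Ẇ = 0.1363/0.1140 = 1.196.
In absolute terms T_C = 275.93 K and T_H = 305.37 K, so ΔT = 29.44 K.
COP_Carnot = T_C/ΔT = 275.93/29.44 = 9.371.
η_II = COP_actual/COP_Carnot = 1.196/9.371 = 0.1276.

0.13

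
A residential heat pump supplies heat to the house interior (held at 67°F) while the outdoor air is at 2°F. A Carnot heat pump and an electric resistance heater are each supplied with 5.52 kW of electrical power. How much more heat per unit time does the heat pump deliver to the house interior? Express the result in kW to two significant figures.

39 kW

In absolute terms T_C = 256.48 K and T_H = 292.59 K, so ΔT = 36.11 K.
COP_Carnot = T_H/ΔT = 292.59/36.11 = 8.103.
The heat pump delivers Q̇_H = COP × Ẇ = 44.73 kW; the resistance heater delivers Ẇ = 5.520 kW.
Extra = (COP − 1)·Ẇ = 39.21 kW.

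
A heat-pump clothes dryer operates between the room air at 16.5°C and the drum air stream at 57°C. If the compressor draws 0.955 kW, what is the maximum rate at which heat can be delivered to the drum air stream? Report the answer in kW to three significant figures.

7.79 kW

In absolute terms T_C = 289.65 K and T_H = 330.15 K, so ΔT = 40.50 K.
COP_Carnot = T_H/ΔT = 330.15/40.50 = 8.152.
Q̇_max = COP_Carnot × Ẇ = 8.152 × 0.9550 kW = 7.785 kW.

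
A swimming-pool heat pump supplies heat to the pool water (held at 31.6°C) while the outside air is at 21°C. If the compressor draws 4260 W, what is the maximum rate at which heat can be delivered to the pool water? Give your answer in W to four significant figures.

In absolute terms T_C = 294.15 K and T_H = 304.75 K, so ΔT = 10.60 K.
COP_Carnot = T_H/ΔT = 304.75/10.60 = 28.75.
Q̇_max = COP_Carnot × Ẇ = 28.75 × 4260 W = 122500 W.

122500 W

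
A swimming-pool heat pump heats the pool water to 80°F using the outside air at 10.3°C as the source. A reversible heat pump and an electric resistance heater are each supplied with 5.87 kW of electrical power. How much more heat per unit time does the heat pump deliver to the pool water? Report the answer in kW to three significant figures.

102 kW

In absolute terms T_C = 283.45 K and T_H = 299.82 K, so ΔT = 16.37 K.
COP_Carnot = T_H/ΔT = 299.82/16.37 = 18.32.
The heat pump delivers Q̇_H = COP × Ẇ = 107.5 kW; the resistance heater delivers Ẇ = 5.870 kW.
Extra = (COP − 1)·Ẇ = 101.7 kW.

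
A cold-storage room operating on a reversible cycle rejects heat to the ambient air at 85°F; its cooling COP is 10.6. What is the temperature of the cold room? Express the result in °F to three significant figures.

For a Carnot refrigerator COP_R = T_C/(T_H − T_C), so T_C = COP·T_H/(1 + COP).
With T_H = 302.59 K, T_C = 10.6 × 302.59/11.60 = 276.51 K.
Converting, 276.51 K = 38.05°F.

38.0 °F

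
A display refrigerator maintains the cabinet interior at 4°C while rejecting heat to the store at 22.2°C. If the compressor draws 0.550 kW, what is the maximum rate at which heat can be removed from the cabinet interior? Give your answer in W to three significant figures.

8380 W

In absolute terms T_C = 277.15 K and T_H = 295.35 K, so ΔT = 18.20 K.
COP_Carnot = T_C/ΔT = 277.15/18.20 = 15.23.
Q̇_max = COP_Carnot × Ẇ = 15.23 × 0.5500 kW = 8.375 kW = 8375 W.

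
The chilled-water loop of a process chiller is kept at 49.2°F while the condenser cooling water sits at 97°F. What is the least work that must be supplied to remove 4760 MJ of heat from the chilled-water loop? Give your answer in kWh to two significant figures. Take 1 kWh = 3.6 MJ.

120 kWh

In absolute terms T_C = 282.71 K and T_H = 309.26 K, so ΔT = 26.56 K.
The reversible limit is COP_R = T_C/ΔT = 10.65, so W_min = Q_C/COP = Q_C·ΔT/T_C.
W_min = 4760 × 26.56/282.71 = 447.1 MJ = 124.2 kWh.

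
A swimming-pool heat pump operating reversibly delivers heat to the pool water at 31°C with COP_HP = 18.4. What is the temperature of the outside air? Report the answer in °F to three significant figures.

COP_HP = T_H/(T_H − T_C) gives T_H − T_C = T_H/COP.
With T_H = 304.15 K, T_C = 304.15 × (1 − 1/18.4) = 287.62 K.
Converting, 287.62 K = 58.05°F.

58.0 °F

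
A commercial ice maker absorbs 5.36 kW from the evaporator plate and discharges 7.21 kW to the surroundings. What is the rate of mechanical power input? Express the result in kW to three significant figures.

1.85 kW

For a cyclic device the first law requires Q̇_H = Q̇_C + Ẇ.
Ẇ = Q̇_H − Q̇_C = 1.850 kW.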